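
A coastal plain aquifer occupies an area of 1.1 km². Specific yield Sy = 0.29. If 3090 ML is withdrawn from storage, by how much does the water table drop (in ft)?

Δh ≈ 31.8 ft

A = 1.1 km² = 1.1 × 10^6 m²
ΔV = 3090 ML = 3.09 × 10^6 m³
Δh = ΔV / (Sy × A) = 3.09 × 10^6 m³ / (0.29 × 1.1 × 10^6 m²) = 9.687 m
Δh = 9.687 m = 31.78 ft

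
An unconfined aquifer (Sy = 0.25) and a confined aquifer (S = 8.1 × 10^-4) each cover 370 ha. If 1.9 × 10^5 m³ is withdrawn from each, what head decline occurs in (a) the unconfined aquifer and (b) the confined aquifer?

A = 370 ha = 3.7 × 10^6 m²
Unconfined: Δh_u = ΔV/(Sy·A) = 1.9 × 10^5/(0.25 × 3.7 × 10^6) = 0.2054 m
Confined: Δh_c = ΔV/(S·A) = 1.9 × 10^5/(8.1 × 10^-4 × 3.7 × 10^6) = 63.4 m

Δh_u ≈ 0.205 m; Δh_c ≈ 63.4 m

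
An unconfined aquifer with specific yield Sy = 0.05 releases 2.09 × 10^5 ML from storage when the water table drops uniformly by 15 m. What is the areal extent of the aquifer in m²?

A ≈ 2.79 × 10^8 m²

ΔV = 2.09 × 10^5 ML = 2.09 × 10^8 m³
A = ΔV / (Sy × Δh) = 2.09 × 10^8 / (0.05 × 15) = 2.787 × 10^8 m²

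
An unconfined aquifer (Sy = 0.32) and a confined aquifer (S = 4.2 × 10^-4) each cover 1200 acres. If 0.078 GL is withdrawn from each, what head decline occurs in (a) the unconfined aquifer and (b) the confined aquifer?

A = 1200 acres = 4.856 × 10^6 m²
ΔV = 0.078 GL = 78000 m³
Unconfined: Δh_u = ΔV/(Sy·A) = 78000/(0.32 × 4.856 × 10^6) = 0.05019 m
Confined: Δh_c = ΔV/(S·A) = 78000/(4.2 × 10^-4 × 4.856 × 10^6) = 38.24 m

Δh_u ≈ 0.0502 m; Δh_c ≈ 38.2 m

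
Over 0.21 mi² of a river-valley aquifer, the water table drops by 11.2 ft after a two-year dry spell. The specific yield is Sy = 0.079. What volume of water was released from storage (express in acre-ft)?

ΔV ≈ 119 acre-ft

A = 0.21 mi² = 5.439 × 10^5 m²
Δh = 11.2 ft = 3.414 m
ΔV = Sy × A × Δh = 0.079 × 5.439 × 10^5 m² × 3.414 m = 1.467 × 10^5 m³
ΔV = 1.467 × 10^5 m³ = 118.9 acre-ft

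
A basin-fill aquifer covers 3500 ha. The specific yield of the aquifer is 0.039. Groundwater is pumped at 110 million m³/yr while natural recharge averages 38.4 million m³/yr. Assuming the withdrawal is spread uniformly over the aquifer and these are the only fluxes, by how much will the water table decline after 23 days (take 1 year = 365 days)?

Δh ≈ 3.31 m

A = 3500 ha = 3.5 × 10^7 m²
Net abstraction = 110 − 38.4 = 71.6 million m³/yr
Q_net = 71.6 million m³/yr = 1.962 × 10^5 m³/d
ΔV = Q × t = 1.962 × 10^5 m³/d × 23 d = 4.512 × 10^6 m³
Δh = ΔV / (Sy × A) = 4.512 × 10^6 / (0.039 × 3.5 × 10^7) = 3.305 m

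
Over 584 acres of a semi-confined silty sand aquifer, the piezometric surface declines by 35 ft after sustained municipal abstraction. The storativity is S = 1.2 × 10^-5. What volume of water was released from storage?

A = 584 acres = 2.363 × 10^6 m²
Δh = 35 ft = 10.67 m
ΔV = S × A × Δh = 1.2 × 10^-5 × 2.363 × 10^6 m² × 10.67 m = 302.5 m³

ΔV ≈ 303 m³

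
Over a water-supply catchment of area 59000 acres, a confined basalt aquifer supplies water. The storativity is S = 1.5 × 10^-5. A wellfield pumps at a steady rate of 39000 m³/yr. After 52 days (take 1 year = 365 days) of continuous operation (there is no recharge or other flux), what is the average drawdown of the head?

Δh ≈ 1.55 m

A = 59000 acres = 2.388 × 10^8 m²
Q = 39000 m³/yr = 106.8 m³/d
ΔV = Q × t = 106.8 m³/d × 52 d = 5556 m³
Δh = ΔV / (S × A) = 5556 / (1.5 × 10^-5 × 2.388 × 10^8) = 1.551 m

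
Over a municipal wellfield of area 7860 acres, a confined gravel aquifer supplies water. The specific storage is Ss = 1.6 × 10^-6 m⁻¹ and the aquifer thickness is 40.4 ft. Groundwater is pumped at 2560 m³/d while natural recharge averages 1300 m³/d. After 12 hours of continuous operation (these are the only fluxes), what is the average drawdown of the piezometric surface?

Δh ≈ 1.01 m

b = 40.4 ft = 12.31 m
S = Ss × b = 1.6 × 10^-6 m⁻¹ × 12.31 m = 1.97 × 10^-5
A = 7860 acres = 3.181 × 10^7 m²
Net abstraction = 2560 − 1300 = 1260 m³/d
t = 12 hours = 0.5 d
ΔV = Q × t = 1260 m³/d × 0.5 d = 630 m³
Δh = ΔV / (S × A) = 630 / (1.97 × 10^-5 × 3.181 × 10^7) = 1.005 m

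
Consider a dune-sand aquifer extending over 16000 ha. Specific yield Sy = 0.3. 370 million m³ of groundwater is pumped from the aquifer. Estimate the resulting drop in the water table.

Δh ≈ 7.71 m

A = 16000 ha = 1.6 × 10^8 m²
ΔV = 370 million m³ = 3.7 × 10^8 m³
Δh = ΔV / (Sy × A) = 3.7 × 10^8 m³ / (0.3 × 1.6 × 10^8 m²) = 7.708 m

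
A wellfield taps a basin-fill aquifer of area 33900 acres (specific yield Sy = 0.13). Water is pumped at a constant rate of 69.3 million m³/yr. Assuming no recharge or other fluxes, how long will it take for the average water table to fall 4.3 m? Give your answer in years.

A = 33900 acres = 1.372 × 10^8 m²
ΔV = Sy × A × Δh = 0.13 × 1.372 × 10^8 × 4.3 = 7.669 × 10^7 m³
Q = 69.3 million m³/yr = 1.899 × 10^5 m³/d
t = ΔV / Q = 7.669 × 10^7 m³ / 1.899 × 10^5 m³/d = 403.9 d
t = 403.9 d ≈ 1.107 years

t ≈ 1.11 years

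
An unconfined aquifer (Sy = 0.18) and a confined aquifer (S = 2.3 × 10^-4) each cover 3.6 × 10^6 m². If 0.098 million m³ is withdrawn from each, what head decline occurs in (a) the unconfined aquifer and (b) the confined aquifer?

Δh_u ≈ 0.151 m; Δh_c ≈ 118 m

ΔV = 0.098 million m³ = 98000 m³
Unconfined: Δh_u = ΔV/(Sy·A) = 98000/(0.18 × 3.6 × 10^6) = 0.1512 m
Confined: Δh_c = ΔV/(S·A) = 98000/(2.3 × 10^-4 × 3.6 × 10^6) = 118.4 m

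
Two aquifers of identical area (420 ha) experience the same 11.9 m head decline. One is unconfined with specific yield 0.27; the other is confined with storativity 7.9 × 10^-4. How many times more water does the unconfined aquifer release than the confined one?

ΔV_u / ΔV_c ≈ 342

A = 420 ha = 4.2 × 10^6 m²
Unconfined: ΔV_u = Sy × A × Δh = 0.27 × 4.2 × 10^6 × 11.9 = 1.349 × 10^7 m³
Confined: ΔV_c = S × A × Δh = 7.9 × 10^-4 × 4.2 × 10^6 × 11.9 = 39480 m³
Ratio = ΔV_u / ΔV_c = Sy / S = 0.27 / 7.9 × 10^-4 = 341.8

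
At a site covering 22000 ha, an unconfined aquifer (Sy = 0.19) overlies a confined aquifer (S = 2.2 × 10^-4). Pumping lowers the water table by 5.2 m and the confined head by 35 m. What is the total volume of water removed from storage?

A = 22000 ha = 2.2 × 10^8 m²
Unconfined: ΔV_u = Sy × A × Δh_u = 0.19 × 2.2 × 10^8 × 5.2 = 2.174 × 10^8 m³
Confined: ΔV_c = S × A × Δh_c = 2.2 × 10^-4 × 2.2 × 10^8 × 35 = 1.694 × 10^6 m³
Total ΔV = 2.174 × 10^8 + 1.694 × 10^6 = 2.191 × 10^8 m³

ΔV ≈ 2.19 × 10^8 m³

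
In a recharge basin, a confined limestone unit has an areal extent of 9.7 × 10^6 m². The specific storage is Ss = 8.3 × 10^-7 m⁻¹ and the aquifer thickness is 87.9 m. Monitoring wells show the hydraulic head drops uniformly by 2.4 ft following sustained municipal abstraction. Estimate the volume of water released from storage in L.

S = Ss × b = 8.3 × 10^-7 m⁻¹ × 87.9 m = 7.296 × 10^-5
Δh = 2.4 ft = 0.7315 m
ΔV = S × A × Δh = 7.296 × 10^-5 × 9.7 × 10^6 m² × 0.7315 m = 517.7 m³
ΔV = 517.7 m³ = 5.177 × 10^5 L

ΔV ≈ 5.18 × 10^5 L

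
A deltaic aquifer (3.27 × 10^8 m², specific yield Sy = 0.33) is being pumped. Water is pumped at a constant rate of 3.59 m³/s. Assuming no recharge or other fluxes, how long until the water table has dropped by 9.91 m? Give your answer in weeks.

t ≈ 493 weeks

ΔV = Sy × A × Δh = 0.33 × 3.27 × 10^8 × 9.91 = 1.069 × 10^9 m³
Q = 3.59 m³/s = 3.102 × 10^5 m³/d
t = ΔV / Q = 1.069 × 10^9 m³ / 3.102 × 10^5 m³/d = 3448 d
t = 3448 d ≈ 492.5 weeks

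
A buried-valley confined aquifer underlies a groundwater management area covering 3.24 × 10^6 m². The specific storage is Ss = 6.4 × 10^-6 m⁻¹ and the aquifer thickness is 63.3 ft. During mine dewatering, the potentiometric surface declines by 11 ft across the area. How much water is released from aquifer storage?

b = 63.3 ft = 19.29 m
S = Ss × b = 6.4 × 10^-6 m⁻¹ × 19.29 m = 1.235 × 10^-4
Δh = 11 ft = 3.353 m
ΔV = S × A × Δh = 1.235 × 10^-4 × 3.24 × 10^6 m² × 3.353 m = 1341 m³

ΔV ≈ 1340 m³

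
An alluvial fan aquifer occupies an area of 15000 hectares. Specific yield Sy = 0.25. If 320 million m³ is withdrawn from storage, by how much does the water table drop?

Δh ≈ 8.53 m

A = 15000 hectares = 1.5 × 10^8 m²
ΔV = 320 million m³ = 3.2 × 10^8 m³
Δh = ΔV / (Sy × A) = 3.2 × 10^8 m³ / (0.25 × 1.5 × 10^8 m²) = 8.533 m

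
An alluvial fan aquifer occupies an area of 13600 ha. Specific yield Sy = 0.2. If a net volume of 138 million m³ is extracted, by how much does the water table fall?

A = 13600 ha = 1.36 × 10^8 m²
ΔV = 138 million m³ = 1.38 × 10^8 m³
Δh = ΔV / (Sy × A) = 1.38 × 10^8 m³ / (0.2 × 1.36 × 10^8 m²) = 5.074 m

Δh ≈ 5.07 m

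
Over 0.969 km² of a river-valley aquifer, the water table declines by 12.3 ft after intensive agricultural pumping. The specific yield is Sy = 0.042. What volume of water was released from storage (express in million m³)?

ΔV ≈ 0.153 million m³

A = 0.969 km² = 9.69 × 10^5 m²
Δh = 12.3 ft = 3.749 m
ΔV = Sy × A × Δh = 0.042 × 9.69 × 10^5 m² × 3.749 m = 1.526 × 10^5 m³
ΔV = 1.526 × 10^5 m³ = 0.1526 million m³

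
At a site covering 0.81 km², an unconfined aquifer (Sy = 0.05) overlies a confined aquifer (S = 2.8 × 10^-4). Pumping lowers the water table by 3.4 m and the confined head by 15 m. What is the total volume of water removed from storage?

A = 0.81 km² = 8.1 × 10^5 m²
Unconfined: ΔV_u = Sy × A × Δh_u = 0.05 × 8.1 × 10^5 × 3.4 = 1.377 × 10^5 m³
Confined: ΔV_c = S × A × Δh_c = 2.8 × 10^-4 × 8.1 × 10^5 × 15 = 3402 m³
Total ΔV = 1.377 × 10^5 + 3402 = 1.411 × 10^5 m³

ΔV ≈ 1.41 × 10^5 m³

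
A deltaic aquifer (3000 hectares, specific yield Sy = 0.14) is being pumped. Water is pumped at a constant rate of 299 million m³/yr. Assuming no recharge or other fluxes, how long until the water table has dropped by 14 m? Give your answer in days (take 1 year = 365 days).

t ≈ 71.8 days

A = 3000 hectares = 3 × 10^7 m²
ΔV = Sy × A × Δh = 0.14 × 3 × 10^7 × 14 = 5.88 × 10^7 m³
Q = 299 million m³/yr = 8.192 × 10^5 m³/d
t = ΔV / Q = 5.88 × 10^7 m³ / 8.192 × 10^5 m³/d = 71.78 d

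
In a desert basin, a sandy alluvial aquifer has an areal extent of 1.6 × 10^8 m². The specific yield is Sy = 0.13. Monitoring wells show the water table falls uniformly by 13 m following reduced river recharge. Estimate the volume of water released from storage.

ΔV ≈ 2.7 × 10^8 m³

ΔV = Sy × A × Δh = 0.13 × 1.6 × 10^8 m² × 13 m = 2.704 × 10^8 m³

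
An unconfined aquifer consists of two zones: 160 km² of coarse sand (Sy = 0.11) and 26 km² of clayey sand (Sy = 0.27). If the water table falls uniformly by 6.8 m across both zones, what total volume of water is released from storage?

A₁ = 160 km² = 1.6 × 10^8 m²; A₂ = 26 km² = 2.6 × 10^7 m²
ΔV₁ = 0.11 × 1.6 × 10^8 × 6.8 = 1.197 × 10^8 m³
ΔV₂ = 0.27 × 2.6 × 10^7 × 6.8 = 4.774 × 10^7 m³
ΔV = ΔV₁ + ΔV₂ = 1.674 × 10^8 m³

ΔV ≈ 1.67 × 10^8 m³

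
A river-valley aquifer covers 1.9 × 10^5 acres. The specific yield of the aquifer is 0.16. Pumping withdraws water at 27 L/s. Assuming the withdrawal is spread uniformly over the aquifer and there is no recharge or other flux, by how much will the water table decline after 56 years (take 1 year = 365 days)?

Δh ≈ 0.388 m

A = 1.9 × 10^5 acres = 7.689 × 10^8 m²
Q = 27 L/s = 2333 m³/d
t = 56 years = 20440 d
ΔV = Q × t = 2333 m³/d × 20440 d = 4.768 × 10^7 m³
Δh = ΔV / (Sy × A) = 4.768 × 10^7 / (0.16 × 7.689 × 10^8) = 0.3876 m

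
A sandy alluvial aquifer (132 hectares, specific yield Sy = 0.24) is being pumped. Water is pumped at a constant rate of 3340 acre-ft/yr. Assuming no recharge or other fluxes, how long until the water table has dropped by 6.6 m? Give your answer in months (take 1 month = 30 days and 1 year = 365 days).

A = 132 hectares = 1.32 × 10^6 m²
ΔV = Sy × A × Δh = 0.24 × 1.32 × 10^6 × 6.6 = 2.091 × 10^6 m³
Q = 3340 acre-ft/yr = 11290 m³/d
t = ΔV / Q = 2.091 × 10^6 m³ / 11290 m³/d = 185.2 d
t = 185.2 d ≈ 6.175 months

t ≈ 6.17 months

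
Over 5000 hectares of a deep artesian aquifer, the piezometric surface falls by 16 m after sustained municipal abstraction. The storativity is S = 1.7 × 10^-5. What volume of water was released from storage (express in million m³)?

ΔV ≈ 0.0136 million m³

A = 5000 hectares = 5 × 10^7 m²
ΔV = S × A × Δh = 1.7 × 10^-5 × 5 × 10^7 m² × 16 m = 13600 m³
ΔV = 13600 m³ = 0.0136 million m³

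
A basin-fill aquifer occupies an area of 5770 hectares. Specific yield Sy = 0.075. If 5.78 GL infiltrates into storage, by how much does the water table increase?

A = 5770 hectares = 5.77 × 10^7 m²
ΔV = 5.78 GL = 5.78 × 10^6 m³
Δh = ΔV / (Sy × A) = 5.78 × 10^6 m³ / (0.075 × 5.77 × 10^7 m²) = 1.336 m

Δh ≈ 1.34 m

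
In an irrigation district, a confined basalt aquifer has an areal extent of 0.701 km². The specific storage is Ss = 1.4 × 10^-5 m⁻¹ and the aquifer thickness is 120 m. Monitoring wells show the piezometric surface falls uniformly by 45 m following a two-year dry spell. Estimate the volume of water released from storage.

S = Ss × b = 1.4 × 10^-5 m⁻¹ × 120 m = 1.68 × 10^-3
A = 0.701 km² = 7.01 × 10^5 m²
ΔV = S × A × Δh = 0.00168 × 7.01 × 10^5 m² × 45 m = 53000 m³

ΔV ≈ 53000 m³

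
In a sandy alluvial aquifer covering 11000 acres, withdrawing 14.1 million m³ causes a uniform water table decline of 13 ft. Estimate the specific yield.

Sy ≈ 0.08

A = 11000 acres = 4.452 × 10^7 m²
Δh = 13 ft = 3.962 m
ΔV = 14.1 million m³ = 1.41 × 10^7 m³
Sy = ΔV / (A × Δh) = 1.41 × 10^7 m³ / (4.452 × 10^7 m² × 3.962 m) = 0.07994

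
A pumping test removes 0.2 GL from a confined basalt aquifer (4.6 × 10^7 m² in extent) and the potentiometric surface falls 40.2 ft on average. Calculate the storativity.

S ≈ 3.5 × 10^-4

Δh = 40.2 ft = 12.25 m
ΔV = 0.2 GL = 2 × 10^5 m³
S = ΔV / (A × Δh) = 2 × 10^5 m³ / (4.6 × 10^7 m² × 12.25 m) = 3.548 × 10^-4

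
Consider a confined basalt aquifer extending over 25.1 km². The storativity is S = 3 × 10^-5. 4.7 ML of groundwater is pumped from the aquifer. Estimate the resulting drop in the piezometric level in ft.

A = 25.1 km² = 2.51 × 10^7 m²
ΔV = 4.7 ML = 4700 m³
Δh = ΔV / (S × A) = 4700 m³ / (3 × 10^-5 × 2.51 × 10^7 m²) = 6.242 m
Δh = 6.242 m = 20.48 ft

Δh ≈ 20.5 ft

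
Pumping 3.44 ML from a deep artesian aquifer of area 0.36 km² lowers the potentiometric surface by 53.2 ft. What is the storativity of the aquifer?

S ≈ 5.9 × 10^-4

A = 0.36 km² = 3.6 × 10^5 m²
Δh = 53.2 ft = 16.22 m
ΔV = 3.44 ML = 3440 m³
S = ΔV / (A × Δh) = 3440 m³ / (3.6 × 10^5 m² × 16.22 m) = 5.893 × 10^-4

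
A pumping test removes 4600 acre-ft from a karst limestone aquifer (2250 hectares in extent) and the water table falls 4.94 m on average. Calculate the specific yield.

Sy ≈ 0.051

A = 2250 hectares = 2.25 × 10^7 m²
ΔV = 4600 acre-ft = 5.674 × 10^6 m³
Sy = ΔV / (A × Δh) = 5.674 × 10^6 m³ / (2.25 × 10^7 m² × 4.94 m) = 0.05105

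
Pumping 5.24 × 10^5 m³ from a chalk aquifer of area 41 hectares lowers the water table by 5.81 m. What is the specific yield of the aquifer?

Sy ≈ 0.22

A = 41 hectares = 4.1 × 10^5 m²
Sy = ΔV / (A × Δh) = 5.24 × 10^5 m³ / (4.1 × 10^5 m² × 5.81 m) = 0.22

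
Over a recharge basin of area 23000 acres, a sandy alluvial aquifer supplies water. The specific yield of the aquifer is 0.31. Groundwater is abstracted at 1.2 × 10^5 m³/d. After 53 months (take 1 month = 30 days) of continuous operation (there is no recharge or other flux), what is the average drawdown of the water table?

A = 23000 acres = 9.308 × 10^7 m²
t = 53 months = 1590 d
ΔV = Q × t = 1.2 × 10^5 m³/d × 1590 d = 1.908 × 10^8 m³
Δh = ΔV / (Sy × A) = 1.908 × 10^8 / (0.31 × 9.308 × 10^7) = 6.613 m

Δh ≈ 6.61 m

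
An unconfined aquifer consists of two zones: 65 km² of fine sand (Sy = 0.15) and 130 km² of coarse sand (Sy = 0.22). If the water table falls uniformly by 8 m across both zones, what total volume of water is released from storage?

ΔV ≈ 3.07 × 10^8 m³

A₁ = 65 km² = 6.5 × 10^7 m²; A₂ = 130 km² = 1.3 × 10^8 m²
ΔV₁ = 0.15 × 6.5 × 10^7 × 8 = 7.8 × 10^7 m³
ΔV₂ = 0.22 × 1.3 × 10^8 × 8 = 2.288 × 10^8 m³
ΔV = ΔV₁ + ΔV₂ = 3.068 × 10^8 m³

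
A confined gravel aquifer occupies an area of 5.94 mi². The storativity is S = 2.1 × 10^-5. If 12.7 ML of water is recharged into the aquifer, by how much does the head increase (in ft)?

Δh ≈ 129 ft

A = 5.94 mi² = 1.538 × 10^7 m²
ΔV = 12.7 ML = 12700 m³
Δh = ΔV / (S × A) = 12700 m³ / (2.1 × 10^-5 × 1.538 × 10^7 m²) = 39.31 m
Δh = 39.31 m = 129 ft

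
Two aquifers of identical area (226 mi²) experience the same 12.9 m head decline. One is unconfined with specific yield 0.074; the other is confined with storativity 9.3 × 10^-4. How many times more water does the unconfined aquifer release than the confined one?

ΔV_u / ΔV_c ≈ 79.6

A = 226 mi² = 5.853 × 10^8 m²
Unconfined: ΔV_u = Sy × A × Δh = 0.074 × 5.853 × 10^8 × 12.9 = 5.588 × 10^8 m³
Confined: ΔV_c = S × A × Δh = 9.3 × 10^-4 × 5.853 × 10^8 × 12.9 = 7.022 × 10^6 m³
Ratio = ΔV_u / ΔV_c = Sy / S = 0.074 / 9.3 × 10^-4 = 79.57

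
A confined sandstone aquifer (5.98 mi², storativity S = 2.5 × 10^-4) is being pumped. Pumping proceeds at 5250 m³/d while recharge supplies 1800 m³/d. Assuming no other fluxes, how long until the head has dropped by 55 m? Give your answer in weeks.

t ≈ 8.82 weeks

A = 5.98 mi² = 1.549 × 10^7 m²
ΔV = S × A × Δh = 2.5 × 10^-4 × 1.549 × 10^7 × 55 = 2.13 × 10^5 m³
Net withdrawal = 5250 − 1800 = 3450 m³/d
t = ΔV / Q = 2.13 × 10^5 m³ / 3450 m³/d = 61.73 d
t = 61.73 d ≈ 8.818 weeks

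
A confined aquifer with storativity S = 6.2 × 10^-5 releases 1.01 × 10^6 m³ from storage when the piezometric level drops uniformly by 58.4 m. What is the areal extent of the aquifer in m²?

A = ΔV / (S × Δh) = 1.01 × 10^6 / (6.2 × 10^-5 × 58.4) = 2.789 × 10^8 m²

A ≈ 2.79 × 10^8 m²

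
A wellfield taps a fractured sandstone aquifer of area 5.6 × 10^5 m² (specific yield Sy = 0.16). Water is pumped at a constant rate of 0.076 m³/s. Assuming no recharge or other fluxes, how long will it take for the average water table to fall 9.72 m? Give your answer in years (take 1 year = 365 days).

t ≈ 0.363 years

ΔV = Sy × A × Δh = 0.16 × 5.6 × 10^5 × 9.72 = 8.709 × 10^5 m³
Q = 0.076 m³/s = 6566 m³/d
t = ΔV / Q = 8.709 × 10^5 m³ / 6566 m³/d = 132.6 d
t = 132.6 d ≈ 0.3634 years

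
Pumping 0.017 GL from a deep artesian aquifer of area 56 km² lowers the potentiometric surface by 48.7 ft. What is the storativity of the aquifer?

A = 56 km² = 5.6 × 10^7 m²
Δh = 48.7 ft = 14.84 m
ΔV = 0.017 GL = 17000 m³
S = ΔV / (A × Δh) = 17000 m³ / (5.6 × 10^7 m² × 14.84 m) = 2.045 × 10^-5

S ≈ 2 × 10^-5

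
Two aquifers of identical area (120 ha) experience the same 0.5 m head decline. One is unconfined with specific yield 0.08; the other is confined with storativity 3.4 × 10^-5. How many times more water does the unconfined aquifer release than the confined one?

ΔV_u / ΔV_c ≈ 2350

A = 120 ha = 1.2 × 10^6 m²
Unconfined: ΔV_u = Sy × A × Δh = 0.08 × 1.2 × 10^6 × 0.5 = 48000 m³
Confined: ΔV_c = S × A × Δh = 3.4 × 10^-5 × 1.2 × 10^6 × 0.5 = 20.4 m³
Ratio = ΔV_u / ΔV_c = Sy / S = 0.08 / 3.4 × 10^-5 = 2353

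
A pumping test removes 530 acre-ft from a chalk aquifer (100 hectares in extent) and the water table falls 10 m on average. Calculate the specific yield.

A = 100 hectares = 1 × 10^6 m²
ΔV = 530 acre-ft = 6.537 × 10^5 m³
Sy = ΔV / (A × Δh) = 6.537 × 10^5 m³ / (1 × 10^6 m² × 10 m) = 0.06537

Sy ≈ 0.065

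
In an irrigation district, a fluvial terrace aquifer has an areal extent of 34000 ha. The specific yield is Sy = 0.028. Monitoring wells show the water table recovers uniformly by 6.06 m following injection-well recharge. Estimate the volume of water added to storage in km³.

A = 34000 ha = 3.4 × 10^8 m²
ΔV = Sy × A × Δh = 0.028 × 3.4 × 10^8 m² × 6.06 m = 5.769 × 10^7 m³
ΔV = 5.769 × 10^7 m³ = 0.05769 km³

ΔV ≈ 0.0577 km³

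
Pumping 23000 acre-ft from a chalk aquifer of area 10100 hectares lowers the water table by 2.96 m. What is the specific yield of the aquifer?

A = 10100 hectares = 1.01 × 10^8 m²
ΔV = 23000 acre-ft = 2.837 × 10^7 m³
Sy = ΔV / (A × Δh) = 2.837 × 10^7 m³ / (1.01 × 10^8 m² × 2.96 m) = 0.0949

Sy ≈ 0.095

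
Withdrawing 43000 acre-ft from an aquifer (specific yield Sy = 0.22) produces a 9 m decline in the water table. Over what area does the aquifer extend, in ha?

A ≈ 2680 ha

ΔV = 43000 acre-ft = 5.304 × 10^7 m³
A = ΔV / (Sy × Δh) = 5.304 × 10^7 / (0.22 × 9) = 2.679 × 10^7 m²
A = 2.679 × 10^7 m² = 2679 ha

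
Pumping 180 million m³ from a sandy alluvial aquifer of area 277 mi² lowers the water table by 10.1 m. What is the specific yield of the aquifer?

A = 277 mi² = 7.174 × 10^8 m²
ΔV = 180 million m³ = 1.8 × 10^8 m³
Sy = ΔV / (A × Δh) = 1.8 × 10^8 m³ / (7.174 × 10^8 m² × 10.1 m) = 0.02484

Sy ≈ 0.025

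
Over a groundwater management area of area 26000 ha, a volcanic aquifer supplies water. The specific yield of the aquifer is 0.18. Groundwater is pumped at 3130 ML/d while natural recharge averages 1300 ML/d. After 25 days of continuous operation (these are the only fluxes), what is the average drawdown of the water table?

A = 26000 ha = 2.6 × 10^8 m²
Net abstraction = 3130 − 1300 = 1830 ML/d
Q_net = 1830 ML/d = 1.83 × 10^6 m³/d
ΔV = Q × t = 1.83 × 10^6 m³/d × 25 d = 4.575 × 10^7 m³
Δh = ΔV / (Sy × A) = 4.575 × 10^7 / (0.18 × 2.6 × 10^8) = 0.9776 m

Δh ≈ 0.978 m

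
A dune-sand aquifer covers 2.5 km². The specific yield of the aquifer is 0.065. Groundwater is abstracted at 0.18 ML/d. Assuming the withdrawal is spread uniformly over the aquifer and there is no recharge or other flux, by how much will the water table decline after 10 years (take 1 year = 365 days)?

Δh ≈ 4.04 m

A = 2.5 km² = 2.5 × 10^6 m²
Q = 0.18 ML/d = 180 m³/d
t = 10 years = 3650 d
ΔV = Q × t = 180 m³/d × 3650 d = 6.57 × 10^5 m³
Δh = ΔV / (Sy × A) = 6.57 × 10^5 / (0.065 × 2.5 × 10^6) = 4.043 m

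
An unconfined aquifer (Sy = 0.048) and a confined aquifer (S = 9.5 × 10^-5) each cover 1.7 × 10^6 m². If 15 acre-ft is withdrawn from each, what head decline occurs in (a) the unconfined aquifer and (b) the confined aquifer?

Δh_u ≈ 0.227 m; Δh_c ≈ 115 m

ΔV = 15 acre-ft = 18500 m³
Unconfined: Δh_u = ΔV/(Sy·A) = 18500/(0.048 × 1.7 × 10^6) = 0.2267 m
Confined: Δh_c = ΔV/(S·A) = 18500/(9.5 × 10^-5 × 1.7 × 10^6) = 114.6 m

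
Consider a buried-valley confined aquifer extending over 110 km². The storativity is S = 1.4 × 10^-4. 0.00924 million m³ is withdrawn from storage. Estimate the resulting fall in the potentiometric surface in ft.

A = 110 km² = 1.1 × 10^8 m²
ΔV = 0.00924 million m³ = 9240 m³
Δh = ΔV / (S × A) = 9240 m³ / (1.4 × 10^-4 × 1.1 × 10^8 m²) = 0.6 m
Δh = 0.6 m = 1.969 ft

Δh ≈ 1.97 ft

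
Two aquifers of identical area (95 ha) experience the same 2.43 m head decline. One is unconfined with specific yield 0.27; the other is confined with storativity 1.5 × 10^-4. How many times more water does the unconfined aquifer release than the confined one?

A = 95 ha = 9.5 × 10^5 m²
Unconfined: ΔV_u = Sy × A × Δh = 0.27 × 9.5 × 10^5 × 2.43 = 6.233 × 10^5 m³
Confined: ΔV_c = S × A × Δh = 1.5 × 10^-4 × 9.5 × 10^5 × 2.43 = 346.3 m³
Ratio = ΔV_u / ΔV_c = Sy / S = 0.27 / 1.5 × 10^-4 = 1800

ΔV_u / ΔV_c ≈ 1800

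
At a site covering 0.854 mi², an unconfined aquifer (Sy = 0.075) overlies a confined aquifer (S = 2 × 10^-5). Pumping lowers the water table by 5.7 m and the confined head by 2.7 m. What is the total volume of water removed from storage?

A = 0.854 mi² = 2.212 × 10^6 m²
Unconfined: ΔV_u = Sy × A × Δh_u = 0.075 × 2.212 × 10^6 × 5.7 = 9.456 × 10^5 m³
Confined: ΔV_c = S × A × Δh_c = 2 × 10^-5 × 2.212 × 10^6 × 2.7 = 119.4 m³
Total ΔV = 9.456 × 10^5 + 119.4 = 9.457 × 10^5 m³

ΔV ≈ 9.46 × 10^5 m³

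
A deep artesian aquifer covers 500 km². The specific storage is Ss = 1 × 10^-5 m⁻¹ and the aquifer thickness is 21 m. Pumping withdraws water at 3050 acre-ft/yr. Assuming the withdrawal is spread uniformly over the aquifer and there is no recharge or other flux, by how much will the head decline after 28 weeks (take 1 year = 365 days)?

Δh ≈ 19.2 m

S = Ss × b = 1 × 10^-5 m⁻¹ × 21 m = 2.1 × 10^-4
A = 500 km² = 5 × 10^8 m²
Q = 3050 acre-ft/yr = 10310 m³/d
t = 28 weeks = 196 d
ΔV = Q × t = 10310 m³/d × 196 d = 2.02 × 10^6 m³
Δh = ΔV / (S × A) = 2.02 × 10^6 / (2.1 × 10^-4 × 5 × 10^8) = 19.24 m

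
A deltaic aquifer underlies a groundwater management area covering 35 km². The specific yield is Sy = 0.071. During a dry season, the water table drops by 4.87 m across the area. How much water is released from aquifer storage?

ΔV ≈ 1.21 × 10^7 m³

A = 35 km² = 3.5 × 10^7 m²
ΔV = Sy × A × Δh = 0.071 × 3.5 × 10^7 m² × 4.87 m = 1.21 × 10^7 m³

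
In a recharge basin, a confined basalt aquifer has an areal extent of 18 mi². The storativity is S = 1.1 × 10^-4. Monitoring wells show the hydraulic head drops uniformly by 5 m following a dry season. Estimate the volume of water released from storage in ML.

A = 18 mi² = 4.662 × 10^7 m²
ΔV = S × A × Δh = 1.1 × 10^-4 × 4.662 × 10^7 m² × 5 m = 25640 m³
ΔV = 25640 m³ = 25.64 ML

ΔV ≈ 25.6 ML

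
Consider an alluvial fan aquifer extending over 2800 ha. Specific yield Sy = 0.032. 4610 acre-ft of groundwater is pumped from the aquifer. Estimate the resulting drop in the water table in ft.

Δh ≈ 20.8 ft

A = 2800 ha = 2.8 × 10^7 m²
ΔV = 4610 acre-ft = 5.686 × 10^6 m³
Δh = ΔV / (Sy × A) = 5.686 × 10^6 m³ / (0.032 × 2.8 × 10^7 m²) = 6.346 m
Δh = 6.346 m = 20.82 ft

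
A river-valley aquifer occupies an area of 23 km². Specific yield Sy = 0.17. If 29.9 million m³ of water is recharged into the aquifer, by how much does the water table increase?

Δh ≈ 7.65 m

A = 23 km² = 2.3 × 10^7 m²
ΔV = 29.9 million m³ = 2.99 × 10^7 m³
Δh = ΔV / (Sy × A) = 2.99 × 10^7 m³ / (0.17 × 2.3 × 10^7 m²) = 7.647 m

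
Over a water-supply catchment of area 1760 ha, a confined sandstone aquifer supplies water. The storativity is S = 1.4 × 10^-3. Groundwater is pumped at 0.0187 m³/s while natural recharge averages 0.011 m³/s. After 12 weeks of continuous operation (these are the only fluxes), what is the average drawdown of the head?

Δh ≈ 2.27 m

A = 1760 ha = 1.76 × 10^7 m²
Net abstraction = 0.0187 − 0.011 = 0.0077 m³/s
Q_net = 0.0077 m³/s = 665.3 m³/d
t = 12 weeks = 84 d
ΔV = Q × t = 665.3 m³/d × 84 d = 55880 m³
Δh = ΔV / (S × A) = 55880 / (0.0014 × 1.76 × 10^7) = 2.268 m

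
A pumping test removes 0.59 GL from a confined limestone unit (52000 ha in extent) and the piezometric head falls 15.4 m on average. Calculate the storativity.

A = 52000 ha = 5.2 × 10^8 m²
ΔV = 0.59 GL = 5.9 × 10^5 m³
S = ΔV / (A × Δh) = 5.9 × 10^5 m³ / (5.2 × 10^8 m² × 15.4 m) = 7.368 × 10^-5

S ≈ 7.4 × 10^-5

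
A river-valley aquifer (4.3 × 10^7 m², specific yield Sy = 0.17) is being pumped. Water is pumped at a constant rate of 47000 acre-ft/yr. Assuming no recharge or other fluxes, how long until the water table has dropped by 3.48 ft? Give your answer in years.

Δh = 3.48 ft = 1.061 m
ΔV = Sy × A × Δh = 0.17 × 4.3 × 10^7 × 1.061 = 7.754 × 10^6 m³
Q = 47000 acre-ft/yr = 1.588 × 10^5 m³/d
t = ΔV / Q = 7.754 × 10^6 m³ / 1.588 × 10^5 m³/d = 48.82 d
t = 48.82 d ≈ 0.1337 years

t ≈ 0.134 years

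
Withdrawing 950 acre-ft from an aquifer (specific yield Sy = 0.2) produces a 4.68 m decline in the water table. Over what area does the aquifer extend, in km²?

A ≈ 1.25 km²

ΔV = 950 acre-ft = 1.172 × 10^6 m³
A = ΔV / (Sy × Δh) = 1.172 × 10^6 / (0.2 × 4.68) = 1.252 × 10^6 m²
A = 1.252 × 10^6 m² = 1.252 km²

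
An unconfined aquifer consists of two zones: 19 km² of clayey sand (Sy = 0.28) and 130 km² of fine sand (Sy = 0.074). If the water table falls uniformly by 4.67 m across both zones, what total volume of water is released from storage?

A₁ = 19 km² = 1.9 × 10^7 m²; A₂ = 130 km² = 1.3 × 10^8 m²
ΔV₁ = 0.28 × 1.9 × 10^7 × 4.67 = 2.484 × 10^7 m³
ΔV₂ = 0.074 × 1.3 × 10^8 × 4.67 = 4.493 × 10^7 m³
ΔV = ΔV₁ + ΔV₂ = 6.977 × 10^7 m³

ΔV ≈ 6.98 × 10^7 m³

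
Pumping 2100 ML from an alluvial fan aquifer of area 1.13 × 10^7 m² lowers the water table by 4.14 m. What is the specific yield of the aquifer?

ΔV = 2100 ML = 2.1 × 10^6 m³
Sy = ΔV / (A × Δh) = 2.1 × 10^6 m³ / (1.13 × 10^7 m² × 4.14 m) = 0.04489

Sy ≈ 0.045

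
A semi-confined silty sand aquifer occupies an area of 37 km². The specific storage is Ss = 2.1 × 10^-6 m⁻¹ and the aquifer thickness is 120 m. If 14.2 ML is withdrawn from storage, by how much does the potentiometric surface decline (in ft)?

Δh ≈ 5 ft

S = Ss × b = 2.1 × 10^-6 m⁻¹ × 120 m = 2.52 × 10^-4
A = 37 km² = 3.7 × 10^7 m²
ΔV = 14.2 ML = 14200 m³
Δh = ΔV / (S × A) = 14200 m³ / (2.52 × 10^-4 × 3.7 × 10^7 m²) = 1.523 m
Δh = 1.523 m = 4.997 ft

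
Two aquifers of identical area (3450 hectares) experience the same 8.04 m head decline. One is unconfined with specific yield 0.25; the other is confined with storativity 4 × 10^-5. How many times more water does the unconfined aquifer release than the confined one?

ΔV_u / ΔV_c ≈ 6250

A = 3450 hectares = 3.45 × 10^7 m²
Unconfined: ΔV_u = Sy × A × Δh = 0.25 × 3.45 × 10^7 × 8.04 = 6.934 × 10^7 m³
Confined: ΔV_c = S × A × Δh = 4 × 10^-5 × 3.45 × 10^7 × 8.04 = 11100 m³
Ratio = ΔV_u / ΔV_c = Sy / S = 0.25 / 4 × 10^-5 = 6250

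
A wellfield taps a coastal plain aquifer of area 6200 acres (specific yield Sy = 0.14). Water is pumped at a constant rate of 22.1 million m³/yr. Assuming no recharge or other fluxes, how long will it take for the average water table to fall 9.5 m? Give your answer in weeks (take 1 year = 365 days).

A = 6200 acres = 2.509 × 10^7 m²
ΔV = Sy × A × Δh = 0.14 × 2.509 × 10^7 × 9.5 = 3.337 × 10^7 m³
Q = 22.1 million m³/yr = 60550 m³/d
t = ΔV / Q = 3.337 × 10^7 m³ / 60550 m³/d = 551.1 d
t = 551.1 d ≈ 78.73 weeks

t ≈ 78.7 weeks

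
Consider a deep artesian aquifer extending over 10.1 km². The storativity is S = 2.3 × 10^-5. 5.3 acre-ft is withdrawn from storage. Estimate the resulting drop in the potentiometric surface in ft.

A = 10.1 km² = 1.01 × 10^7 m²
ΔV = 5.3 acre-ft = 6537 m³
Δh = ΔV / (S × A) = 6537 m³ / (2.3 × 10^-5 × 1.01 × 10^7 m²) = 28.14 m
Δh = 28.14 m = 92.33 ft

Δh ≈ 92.3 ft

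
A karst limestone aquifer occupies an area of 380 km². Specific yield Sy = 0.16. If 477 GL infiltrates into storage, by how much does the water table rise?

Δh ≈ 7.85 m

A = 380 km² = 3.8 × 10^8 m²
ΔV = 477 GL = 4.77 × 10^8 m³
Δh = ΔV / (Sy × A) = 4.77 × 10^8 m³ / (0.16 × 3.8 × 10^8 m²) = 7.845 m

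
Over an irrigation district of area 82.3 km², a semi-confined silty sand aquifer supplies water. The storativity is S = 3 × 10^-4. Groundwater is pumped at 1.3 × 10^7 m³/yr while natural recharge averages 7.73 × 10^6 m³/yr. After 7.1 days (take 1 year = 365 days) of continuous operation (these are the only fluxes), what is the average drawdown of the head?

A = 82.3 km² = 8.23 × 10^7 m²
Net abstraction = 1.3 × 10^7 − 7.73 × 10^6 = 5.27 × 10^6 m³/yr
Q_net = 5.27 × 10^6 m³/yr = 14440 m³/d
ΔV = Q × t = 14440 m³/d × 7.1 d = 1.025 × 10^5 m³
Δh = ΔV / (S × A) = 1.025 × 10^5 / (3 × 10^-4 × 8.23 × 10^7) = 4.152 m

Δh ≈ 4.15 m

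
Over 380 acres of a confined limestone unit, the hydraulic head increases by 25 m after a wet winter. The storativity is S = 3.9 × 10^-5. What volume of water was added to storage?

ΔV ≈ 1500 m³

A = 380 acres = 1.538 × 10^6 m²
ΔV = S × A × Δh = 3.9 × 10^-5 × 1.538 × 10^6 m² × 25 m = 1499 m³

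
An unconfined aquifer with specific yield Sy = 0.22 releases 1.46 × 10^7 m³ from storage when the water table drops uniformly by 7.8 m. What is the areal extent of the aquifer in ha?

A ≈ 851 ha

A = ΔV / (Sy × Δh) = 1.46 × 10^7 / (0.22 × 7.8) = 8.508 × 10^6 m²
A = 8.508 × 10^6 m² = 850.8 ha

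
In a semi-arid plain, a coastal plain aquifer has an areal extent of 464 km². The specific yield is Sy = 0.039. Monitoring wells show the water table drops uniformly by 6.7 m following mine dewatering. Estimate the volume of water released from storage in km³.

ΔV ≈ 0.121 km³

A = 464 km² = 4.64 × 10^8 m²
ΔV = Sy × A × Δh = 0.039 × 4.64 × 10^8 m² × 6.7 m = 1.212 × 10^8 m³
ΔV = 1.212 × 10^8 m³ = 0.1212 km³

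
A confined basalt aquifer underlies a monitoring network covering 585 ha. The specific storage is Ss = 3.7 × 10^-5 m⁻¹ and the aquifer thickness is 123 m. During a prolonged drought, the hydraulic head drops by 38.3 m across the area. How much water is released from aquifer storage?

S = Ss × b = 3.7 × 10^-5 m⁻¹ × 123 m = 4.551 × 10^-3
A = 585 ha = 5.85 × 10^6 m²
ΔV = S × A × Δh = 0.004551 × 5.85 × 10^6 m² × 38.3 m = 1.02 × 10^6 m³

ΔV ≈ 1.02 × 10^6 m³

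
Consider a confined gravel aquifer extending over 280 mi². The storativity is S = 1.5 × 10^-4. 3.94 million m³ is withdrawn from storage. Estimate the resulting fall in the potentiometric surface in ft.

A = 280 mi² = 7.252 × 10^8 m²
ΔV = 3.94 million m³ = 3.94 × 10^6 m³
Δh = ΔV / (S × A) = 3.94 × 10^6 m³ / (1.5 × 10^-4 × 7.252 × 10^8 m²) = 36.22 m
Δh = 36.22 m = 118.8 ft

Δh ≈ 119 ft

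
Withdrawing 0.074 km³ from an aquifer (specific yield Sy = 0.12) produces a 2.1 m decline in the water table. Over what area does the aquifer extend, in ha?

ΔV = 0.074 km³ = 7.4 × 10^7 m³
A = ΔV / (Sy × Δh) = 7.4 × 10^7 / (0.12 × 2.1) = 2.937 × 10^8 m²
A = 2.937 × 10^8 m² = 29370 ha

A ≈ 29400 ha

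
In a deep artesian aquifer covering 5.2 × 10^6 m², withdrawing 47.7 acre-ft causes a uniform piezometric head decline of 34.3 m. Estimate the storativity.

ΔV = 47.7 acre-ft = 58840 m³
S = ΔV / (A × Δh) = 58840 m³ / (5.2 × 10^6 m² × 34.3 m) = 3.299 × 10^-4

S ≈ 3.3 × 10^-4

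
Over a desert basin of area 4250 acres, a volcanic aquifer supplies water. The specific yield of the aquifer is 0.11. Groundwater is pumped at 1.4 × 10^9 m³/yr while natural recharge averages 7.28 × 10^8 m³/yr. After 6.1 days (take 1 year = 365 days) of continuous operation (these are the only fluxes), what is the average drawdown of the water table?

A = 4250 acres = 1.72 × 10^7 m²
Net abstraction = 1.4 × 10^9 − 7.28 × 10^8 = 6.72 × 10^8 m³/yr
Q_net = 6.72 × 10^8 m³/yr = 1.841 × 10^6 m³/d
ΔV = Q × t = 1.841 × 10^6 m³/d × 6.1 d = 1.123 × 10^7 m³
Δh = ΔV / (Sy × A) = 1.123 × 10^7 / (0.11 × 1.72 × 10^7) = 5.936 m

Δh ≈ 5.94 m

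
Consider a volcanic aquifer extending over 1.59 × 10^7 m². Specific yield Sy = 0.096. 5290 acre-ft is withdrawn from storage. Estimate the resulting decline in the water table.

ΔV = 5290 acre-ft = 6.525 × 10^6 m³
Δh = ΔV / (Sy × A) = 6.525 × 10^6 m³ / (0.096 × 1.59 × 10^7 m²) = 4.275 m

Δh ≈ 4.27 m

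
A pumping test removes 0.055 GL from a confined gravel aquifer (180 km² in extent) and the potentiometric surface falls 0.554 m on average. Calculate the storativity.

A = 180 km² = 1.8 × 10^8 m²
ΔV = 0.055 GL = 55000 m³
S = ΔV / (A × Δh) = 55000 m³ / (1.8 × 10^8 m² × 0.554 m) = 5.515 × 10^-4

S ≈ 5.5 × 10^-4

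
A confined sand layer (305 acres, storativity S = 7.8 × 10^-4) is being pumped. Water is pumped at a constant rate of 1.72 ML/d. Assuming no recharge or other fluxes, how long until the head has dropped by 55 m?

t ≈ 30.8 days

A = 305 acres = 1.234 × 10^6 m²
ΔV = S × A × Δh = 7.8 × 10^-4 × 1.234 × 10^6 × 55 = 52950 m³
Q = 1.72 ML/d = 1720 m³/d
t = ΔV / Q = 52950 m³ / 1720 m³/d = 30.79 d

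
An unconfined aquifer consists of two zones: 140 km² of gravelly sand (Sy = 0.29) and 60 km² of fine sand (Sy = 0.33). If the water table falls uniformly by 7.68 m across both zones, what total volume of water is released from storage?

A₁ = 140 km² = 1.4 × 10^8 m²; A₂ = 60 km² = 6 × 10^7 m²
ΔV₁ = 0.29 × 1.4 × 10^8 × 7.68 = 3.118 × 10^8 m³
ΔV₂ = 0.33 × 6 × 10^7 × 7.68 = 1.521 × 10^8 m³
ΔV = ΔV₁ + ΔV₂ = 4.639 × 10^8 m³

ΔV ≈ 4.64 × 10^8 m³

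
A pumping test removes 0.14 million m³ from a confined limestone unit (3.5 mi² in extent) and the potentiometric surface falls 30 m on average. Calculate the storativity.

S ≈ 5.1 × 10^-4

A = 3.5 mi² = 9.065 × 10^6 m²
ΔV = 0.14 million m³ = 1.4 × 10^5 m³
S = ΔV / (A × Δh) = 1.4 × 10^5 m³ / (9.065 × 10^6 m² × 30 m) = 5.148 × 10^-4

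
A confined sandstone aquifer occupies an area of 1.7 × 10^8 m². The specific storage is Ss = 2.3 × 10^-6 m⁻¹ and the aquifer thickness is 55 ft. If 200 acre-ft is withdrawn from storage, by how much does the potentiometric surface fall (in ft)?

b = 55 ft = 16.76 m
S = Ss × b = 2.3 × 10^-6 m⁻¹ × 16.76 m = 3.856 × 10^-5
ΔV = 200 acre-ft = 2.467 × 10^5 m³
Δh = ΔV / (S × A) = 2.467 × 10^5 m³ / (3.856 × 10^-5 × 1.7 × 10^8 m²) = 37.64 m
Δh = 37.64 m = 123.5 ft

Δh ≈ 123 ft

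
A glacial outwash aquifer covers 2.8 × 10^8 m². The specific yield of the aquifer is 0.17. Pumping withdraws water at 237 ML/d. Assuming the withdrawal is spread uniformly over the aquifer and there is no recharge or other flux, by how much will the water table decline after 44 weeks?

Q = 237 ML/d = 2.37 × 10^5 m³/d
t = 44 weeks = 308 d
ΔV = Q × t = 2.37 × 10^5 m³/d × 308 d = 7.3 × 10^7 m³
Δh = ΔV / (Sy × A) = 7.3 × 10^7 / (0.17 × 2.8 × 10^8) = 1.534 m

Δh ≈ 1.53 m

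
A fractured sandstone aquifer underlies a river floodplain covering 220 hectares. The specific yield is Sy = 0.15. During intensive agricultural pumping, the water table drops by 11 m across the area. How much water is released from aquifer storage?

ΔV ≈ 3.63 × 10^6 m³

A = 220 hectares = 2.2 × 10^6 m²
ΔV = Sy × A × Δh = 0.15 × 2.2 × 10^6 m² × 11 m = 3.63 × 10^6 m³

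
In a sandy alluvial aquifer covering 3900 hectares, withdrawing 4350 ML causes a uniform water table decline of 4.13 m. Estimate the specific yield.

Sy ≈ 0.027

A = 3900 hectares = 3.9 × 10^7 m²
ΔV = 4350 ML = 4.35 × 10^6 m³
Sy = ΔV / (A × Δh) = 4.35 × 10^6 m³ / (3.9 × 10^7 m² × 4.13 m) = 0.02701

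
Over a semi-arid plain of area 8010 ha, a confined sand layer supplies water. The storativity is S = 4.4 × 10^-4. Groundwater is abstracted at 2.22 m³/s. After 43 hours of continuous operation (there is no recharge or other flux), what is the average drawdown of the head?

A = 8010 ha = 8.01 × 10^7 m²
Q = 2.22 m³/s = 1.918 × 10^5 m³/d
t = 43 hours = 1.792 d
ΔV = Q × t = 1.918 × 10^5 m³/d × 1.792 d = 3.437 × 10^5 m³
Δh = ΔV / (S × A) = 3.437 × 10^5 / (4.4 × 10^-4 × 8.01 × 10^7) = 9.751 m

Δh ≈ 9.75 m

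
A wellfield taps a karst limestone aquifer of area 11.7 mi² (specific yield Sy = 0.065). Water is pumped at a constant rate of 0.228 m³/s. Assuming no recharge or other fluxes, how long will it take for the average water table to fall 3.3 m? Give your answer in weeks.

A = 11.7 mi² = 3.03 × 10^7 m²
ΔV = Sy × A × Δh = 0.065 × 3.03 × 10^7 × 3.3 = 6.5 × 10^6 m³
Q = 0.228 m³/s = 19700 m³/d
t = ΔV / Q = 6.5 × 10^6 m³ / 19700 m³/d = 330 d
t = 330 d ≈ 47.14 weeks

t ≈ 47.1 weeks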